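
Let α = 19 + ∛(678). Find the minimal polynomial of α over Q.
m_α(x) = x^3 - 57x^2 + 1083x - 7537

Set β = α - 19 = ∛(678), so β^3 = 678. Then (α - 19)^3 - 678 = 0, i.e. α is a root of g(x) = (x - 19)^3 - 678 = x^3 - 57x^2 + 1083x - 7537. Since g(x) = h(x - 19) where h(x) = x^3 - 678, and h is irreducible over Q (because 678 is not a perfect cube, so h has no rational root, and a monic cubic with no rational root is irreducible), g is also irreducible (irreducibility is preserved under the substitution x → x - 19). Hence m_α(x) = x^3 - 57x^2 + 1083x - 7537.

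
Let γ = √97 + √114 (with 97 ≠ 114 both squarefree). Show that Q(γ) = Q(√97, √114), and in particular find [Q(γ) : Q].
[Q(γ) : Q] = 4 (equivalently, Q(γ) = Q(√97, √114))

Obviously Q(γ) ⊆ Q(√97, √114), and [Q(√97, √114):Q] = 4 (since 97, 114 are distinct squarefree integers > 1 with 11058 not a perfect square). To show equality we compute the minimal polynomial of γ. From γ = √97 + √114: γ^2 = 97 + 2√(11058) + 114 = 211 + 2√(11058), so γ^2 - 211 = 2√(11058); squaring, (γ^2 - 211)^2 = 4·11058, i.e. γ^4 - 422γ^2 + 44521 - 44232 = 0, i.e. γ^4 - 422γ^2 + 289 = 0. So γ is a root of x^4 - 422x^2 + 289. This polynomial is irreducible over Q: it has no rational root (each ±√97 ± √114 is irrational), and any factorization into two quadratics over Q would force √(11058) ∈ Q (pairing opposite roots) or √97, √114 ∈ Q (other pairings), all impossible. Hence [Q(γ):Q] = 4 = [Q(√97, √114):Q], so Q(γ) = Q(√97, √114).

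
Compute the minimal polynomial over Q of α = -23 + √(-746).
m_α(x) = x^2 + 46x + 1275

From α + 23 = √(-746), squaring gives (α + 23)^2 = -746, i.e. α^2 + 46α + 529 = -746, so α^2 + 46α + 1275 = 0. The discriminant of x^2 + 46x + 1275 is (46)^2 - 4·(1275) = 2116 - 5100 = -2984, and 4·(-746) is not a perfect square in Q since -746 is squarefree and ≠ 1. Hence x^2 + 46x + 1275 is irreducible over Q and is the minimal polynomial of α.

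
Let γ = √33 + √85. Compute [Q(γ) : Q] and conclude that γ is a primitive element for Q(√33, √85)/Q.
[Q(γ) : Q] = 4 (equivalently, Q(γ) = Q(√33, √85))

Obviously Q(γ) ⊆ Q(√33, √85), and [Q(√33, √85):Q] = 4 (since 33, 85 are distinct squarefree integers > 1 with 2805 not a perfect square). To show equality we compute the minimal polynomial of γ. From γ = √33 + √85: γ^2 = 33 + 2√(2805) + 85 = 118 + 2√(2805), so γ^2 - 118 = 2√(2805); squaring, (γ^2 - 118)^2 = 4·2805, i.e. γ^4 - 236γ^2 + 13924 - 11220 = 0, i.e. γ^4 - 236γ^2 + 2704 = 0. So γ is a root of x^4 - 236x^2 + 2704. This polynomial is irreducible over Q: it has no rational root (each ±√33 ± √85 is irrational), and any factorization into two quadratics over Q would force √(2805) ∈ Q (pairing opposite roots) or √33, √85 ∈ Q (other pairings), all impossible. Hence [Q(γ):Q] = 4 = [Q(√33, √85):Q], so Q(γ) = Q(√33, √85).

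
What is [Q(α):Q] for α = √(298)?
[Q(α):Q] = 2

[Q(α):Q] equals the degree of the minimal polynomial of α. Here α^2 = 298 and x^2 - 298 is irreducible (d = 298 is squarefree, ≠ 1, hence not a square), so deg(m_α) = 2. Thus [Q(α):Q] = 2.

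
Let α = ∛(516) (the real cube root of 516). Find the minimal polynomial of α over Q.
m_α(x) = x^3 - 516

α satisfies α^3 = 516, so x^3 - 516 annihilates α. By the rational root test, a rational root p/q (in lowest terms) of x^3 - 516 would satisfy p^3 = 516 q^3, forcing q = 1 and p^3 = 516; but 516 is not a perfect cube, contradiction. A monic cubic over Q with no rational root is irreducible (any nontrivial factorization would include a linear factor). Hence x^3 - 516 is the minimal polynomial of α, and in particular [Q(α):Q] = 3.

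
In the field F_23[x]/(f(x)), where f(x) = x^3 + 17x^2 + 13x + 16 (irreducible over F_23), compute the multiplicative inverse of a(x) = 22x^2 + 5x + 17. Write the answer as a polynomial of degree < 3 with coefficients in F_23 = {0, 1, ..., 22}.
a(x)^(-1) ≡ 6x^2 + 13x + 16 (mod f(x))

Since f is irreducible over F_23, F_23[x]/(f) is a field and a(x) ≠ 0 has an inverse. Apply the extended Euclidean algorithm to f(x) and a(x) in F_23[x]: f(x) = (22x + 1)·a(x) + (2x + 22);  a(x) = (11x + 8)·(2x + 22) + (2). The last nonzero remainder is the constant 2 = gcd(f, a) in F_23. Back-substituting through the division chain expresses 2 = s(x)·a(x) + t(x)·f(x) with s(x) ≡ 12x^2 + 3x + 9 (mod f), so (12x^2 + 3x + 9)·a(x) ≡ 2 (mod f). Multiplying by 2^(-1) ≡ 12 in F_23 gives a(x)^(-1) ≡ 12·(12x^2 + 3x + 9) ≡ 6x^2 + 13x + 16 (mod f). Check: (22x^2 + 5x + 17)·(6x^2 + 13x + 16) = 17x^4 + 17x^3 + 13x^2 + 2x + 19 ≡ 1 (mod x^3 + 17x^2 + 13x + 16).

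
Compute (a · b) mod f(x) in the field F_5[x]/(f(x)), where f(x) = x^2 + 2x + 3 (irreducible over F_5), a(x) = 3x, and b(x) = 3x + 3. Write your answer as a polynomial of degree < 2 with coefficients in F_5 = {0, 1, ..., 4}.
a · b ≡ x + 3 (mod f(x))

Multiply in F_5[x]: a(x)·b(x) = (3x)·(3x + 3) = 4x^2 + 4x. This has degree ≥ 2, so divide by f(x) over F_5: 4x^2 + 4x = (4)·(x^2 + 2x + 3) + (x + 3). Hence a·b ≡ x + 3 (mod f). (F_5[x]/(f) is a field with 5^2 = 25 elements since f is irreducible of degree 2.)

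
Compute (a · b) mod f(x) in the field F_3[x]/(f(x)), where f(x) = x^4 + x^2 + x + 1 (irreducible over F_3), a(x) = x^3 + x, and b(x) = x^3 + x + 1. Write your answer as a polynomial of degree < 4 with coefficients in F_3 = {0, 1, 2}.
a · b ≡ 2x^2 + 2 (mod f(x))

Multiply in F_3[x]: a(x)·b(x) = (x^3 + x)·(x^3 + x + 1) = x^6 + 2x^4 + x^3 + x^2 + x. This has degree ≥ 4, so divide by f(x) over F_3: x^6 + 2x^4 + x^3 + x^2 + x = (x^2 + 1)·(x^4 + x^2 + x + 1) + (2x^2 + 2). Hence a·b ≡ 2x^2 + 2 (mod f). (F_3[x]/(f) is a field with 3^4 = 81 elements since f is irreducible of degree 4.)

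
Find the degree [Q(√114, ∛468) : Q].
[Q(√114, ∛468) : Q] = 6

Let L = Q(√114, ∛468). Since Q(√114) ⊂ L and [Q(√114):Q] = 2, the tower law gives 2 | [L:Q]. Likewise Q(∛468) ⊂ L with [Q(∛468):Q] = 3 (because 468 is not a perfect cube), so 3 | [L:Q]. As gcd(2,3) = 1, [L:Q] is divisible by 6. Conversely L is generated over Q by √114 and ∛468, so [L:Q] ≤ 2·3 = 6. Therefore [Q(√114, ∛468) : Q] = 6.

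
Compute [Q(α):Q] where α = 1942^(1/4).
[Q(α):Q] = 4

α is a root of x^4 - 1942. By Eisenstein's criterion at the prime p = 2 (which divides the constant term 1942 but p^2 = 4 does not, since 1942 is squarefree), x^4 - 1942 is irreducible over Q. Hence [Q(α):Q] = 4.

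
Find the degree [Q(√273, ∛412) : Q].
[Q(√273, ∛412) : Q] = 6

Let L = Q(√273, ∛412). Since Q(√273) ⊂ L and [Q(√273):Q] = 2, the tower law gives 2 | [L:Q]. Likewise Q(∛412) ⊂ L with [Q(∛412):Q] = 3 (because 412 is not a perfect cube), so 3 | [L:Q]. As gcd(2,3) = 1, [L:Q] is divisible by 6. Conversely L is generated over Q by √273 and ∛412, so [L:Q] ≤ 2·3 = 6. Therefore [Q(√273, ∛412) : Q] = 6.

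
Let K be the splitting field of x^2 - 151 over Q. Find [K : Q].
[K : Q] = 2

f(x) = x^2 - 151 factors as (x - √151)(x + √151). The splitting field is K = Q(√151). Since 151 is squarefree and > 1, it is not a perfect square, so x^2 - 151 is irreducible over Q and [Q(√151) : Q] = 2. Hence [K : Q] = 2.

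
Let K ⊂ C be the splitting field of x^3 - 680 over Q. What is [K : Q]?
[K : Q] = 6

The roots of x^3 - 680 are ∛680, ω∛680, ω^2∛680 where ω = e^(2πi/3) is a primitive cube root of unity, so K = Q(∛680, ω). Now [Q(∛680):Q] = 3 (since 680 is not a perfect cube, x^3 - 680 is irreducible) and [Q(ω):Q] = 2. Both 2 and 3 divide [K:Q], and [K:Q] ≤ 3·2 = 6, so [K:Q] = 6. (Equivalently: Q(∛680) ⊂ R but ω ∉ R, so [K : Q(∛680)] = 2.)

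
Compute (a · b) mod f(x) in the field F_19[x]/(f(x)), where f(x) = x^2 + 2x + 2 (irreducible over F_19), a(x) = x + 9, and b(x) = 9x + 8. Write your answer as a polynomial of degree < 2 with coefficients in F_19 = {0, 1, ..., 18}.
a · b ≡ 14x + 16 (mod f(x))

Multiply in F_19[x]: a(x)·b(x) = (x + 9)·(9x + 8) = 9x^2 + 13x + 15. This has degree ≥ 2, so divide by f(x) over F_19: 9x^2 + 13x + 15 = (9)·(x^2 + 2x + 2) + (14x + 16). Hence a·b ≡ 14x + 16 (mod f). (F_19[x]/(f) is a field with 19^2 = 361 elements since f is irreducible of degree 2.)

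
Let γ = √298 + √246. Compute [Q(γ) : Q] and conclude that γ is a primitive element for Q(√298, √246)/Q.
[Q(γ) : Q] = 4 (equivalently, Q(γ) = Q(√298, √246))

Obviously Q(γ) ⊆ Q(√298, √246), and [Q(√298, √246):Q] = 4 (since 298, 246 are distinct squarefree integers > 1 with 73308 not a perfect square). To show equality we compute the minimal polynomial of γ. From γ = √298 + √246: γ^2 = 298 + 2√(73308) + 246 = 544 + 2√(73308), so γ^2 - 544 = 2√(73308); squaring, (γ^2 - 544)^2 = 4·73308, i.e. γ^4 - 1088γ^2 + 295936 - 293232 = 0, i.e. γ^4 - 1088γ^2 + 2704 = 0. So γ is a root of x^4 - 1088x^2 + 2704. This polynomial is irreducible over Q: it has no rational root (each ±√298 ± √246 is irrational), and any factorization into two quadratics over Q would force √(73308) ∈ Q (pairing opposite roots) or √298, √246 ∈ Q (other pairings), all impossible. Hence [Q(γ):Q] = 4 = [Q(√298, √246):Q], so Q(γ) = Q(√298, √246).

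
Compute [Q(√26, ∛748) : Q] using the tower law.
[Q(√26, ∛748) : Q] = 6

Let L = Q(√26, ∛748). Since Q(√26) ⊂ L and [Q(√26):Q] = 2, the tower law gives 2 | [L:Q]. Likewise Q(∛748) ⊂ L with [Q(∛748):Q] = 3 (because 748 is not a perfect cube), so 3 | [L:Q]. As gcd(2,3) = 1, [L:Q] is divisible by 6. Conversely L is generated over Q by √26 and ∛748, so [L:Q] ≤ 2·3 = 6. Therefore [Q(√26, ∛748) : Q] = 6.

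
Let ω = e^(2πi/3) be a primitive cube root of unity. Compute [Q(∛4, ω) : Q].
[Q(∛4, ω) : Q] = 6

[Q(∛4):Q] = 3 (min poly x^3 - 4, irreducible since 4 is not a perfect cube). [Q(ω):Q] = 2 (min poly x^2 + x + 1). Since Q(∛4) ⊂ R and ω ∉ R, we have ω ∉ Q(∛4), so x^2 + x + 1 remains irreducible over Q(∛4) and [Q(∛4, ω) : Q(∛4)] = 2. By the tower law, [Q(∛4, ω) : Q] = 3 · 2 = 6. (In fact Q(∛4, ω) is the splitting field of x^3 - 4 over Q.)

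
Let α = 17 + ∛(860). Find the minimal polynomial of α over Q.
m_α(x) = x^3 - 51x^2 + 867x - 5773

Set β = α - 17 = ∛(860), so β^3 = 860. Then (α - 17)^3 - 860 = 0, i.e. α is a root of g(x) = (x - 17)^3 - 860 = x^3 - 51x^2 + 867x - 5773. Since g(x) = h(x - 17) where h(x) = x^3 - 860, and h is irreducible over Q (because 860 is not a perfect cube, so h has no rational root, and a monic cubic with no rational root is irreducible), g is also irreducible (irreducibility is preserved under the substitution x → x - 17). Hence m_α(x) = x^3 - 51x^2 + 867x - 5773.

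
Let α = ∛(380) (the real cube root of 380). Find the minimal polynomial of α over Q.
m_α(x) = x^3 - 380

α satisfies α^3 = 380, so x^3 - 380 annihilates α. By the rational root test, a rational root p/q (in lowest terms) of x^3 - 380 would satisfy p^3 = 380 q^3, forcing q = 1 and p^3 = 380; but 380 is not a perfect cube, contradiction. A monic cubic over Q with no rational root is irreducible (any nontrivial factorization would include a linear factor). Hence x^3 - 380 is the minimal polynomial of α, and in particular [Q(α):Q] = 3.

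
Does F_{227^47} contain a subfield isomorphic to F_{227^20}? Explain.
No: F_{227^20} is not a subfield of F_{227^47}

F_{p^m} embeds in F_{p^n} iff m | n. Here 20 ∤ 47 (since 47 = 2·20 + 7 with remainder 7 ≠ 0), so F_{227^20} is not a subfield of F_{227^47}. Equivalently: if it were, the tower law would give 20 = [F_{227^20}:F_227] dividing [F_{227^47}:F_227] = 47, contradiction.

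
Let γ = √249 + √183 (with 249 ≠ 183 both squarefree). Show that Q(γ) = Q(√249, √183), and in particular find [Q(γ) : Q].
[Q(γ) : Q] = 4 (equivalently, Q(γ) = Q(√249, √183))

Obviously Q(γ) ⊆ Q(√249, √183), and [Q(√249, √183):Q] = 4 (since 249, 183 are distinct squarefree integers > 1 with 45567 not a perfect square). To show equality we compute the minimal polynomial of γ. From γ = √249 + √183: γ^2 = 249 + 2√(45567) + 183 = 432 + 2√(45567), so γ^2 - 432 = 2√(45567); squaring, (γ^2 - 432)^2 = 4·45567, i.e. γ^4 - 864γ^2 + 186624 - 182268 = 0, i.e. γ^4 - 864γ^2 + 4356 = 0. So γ is a root of x^4 - 864x^2 + 4356. This polynomial is irreducible over Q: it has no rational root (each ±√249 ± √183 is irrational), and any factorization into two quadratics over Q would force √(45567) ∈ Q (pairing opposite roots) or √249, √183 ∈ Q (other pairings), all impossible. Hence [Q(γ):Q] = 4 = [Q(√249, √183):Q], so Q(γ) = Q(√249, √183).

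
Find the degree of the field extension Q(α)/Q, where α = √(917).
[Q(α):Q] = 2

[Q(α):Q] equals the degree of the minimal polynomial of α. Here α^2 = 917 and x^2 - 917 is irreducible (d = 917 is squarefree, ≠ 1, hence not a square), so deg(m_α) = 2. Thus [Q(α):Q] = 2.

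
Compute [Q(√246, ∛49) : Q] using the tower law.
[Q(√246, ∛49) : Q] = 6

Let L = Q(√246, ∛49). Since Q(√246) ⊂ L and [Q(√246):Q] = 2, the tower law gives 2 | [L:Q]. Likewise Q(∛49) ⊂ L with [Q(∛49):Q] = 3 (because 49 is not a perfect cube), so 3 | [L:Q]. As gcd(2,3) = 1, [L:Q] is divisible by 6. Conversely L is generated over Q by √246 and ∛49, so [L:Q] ≤ 2·3 = 6. Therefore [Q(√246, ∛49) : Q] = 6.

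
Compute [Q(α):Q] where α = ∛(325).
[Q(α):Q] = 3

The minimal polynomial of α is x^3 - 325, irreducible over Q since 325 is not a perfect cube (so x^3 - 325 has no rational root). Hence [Q(α):Q] = deg(m_α) = 3.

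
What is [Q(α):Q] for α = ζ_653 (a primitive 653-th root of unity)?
[Q(α):Q] = 652

The minimal polynomial of ζ_653 over Q is the 653-th cyclotomic polynomial Φ_653(x), which is irreducible over Q and has degree φ(653) = 652. Hence [Q(α):Q] = φ(653) = 652.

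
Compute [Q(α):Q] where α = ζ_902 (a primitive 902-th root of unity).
[Q(α):Q] = 400

The minimal polynomial of ζ_902 over Q is the 902-th cyclotomic polynomial Φ_902(x), which is irreducible over Q and has degree φ(902) = 400. Hence [Q(α):Q] = φ(902) = 400.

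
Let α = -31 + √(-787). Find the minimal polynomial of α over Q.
m_α(x) = x^2 + 62x + 1748

From α + 31 = √(-787), squaring gives (α + 31)^2 = -787, i.e. α^2 + 62α + 961 = -787, so α^2 + 62α + 1748 = 0. The discriminant of x^2 + 62x + 1748 is (62)^2 - 4·(1748) = 3844 - 6992 = -3148, and 4·(-787) is not a perfect square in Q since -787 is squarefree and ≠ 1. Hence x^2 + 62x + 1748 is irreducible over Q and is the minimal polynomial of α.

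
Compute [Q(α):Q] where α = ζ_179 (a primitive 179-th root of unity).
[Q(α):Q] = 178

The minimal polynomial of ζ_179 over Q is the 179-th cyclotomic polynomial Φ_179(x), which is irreducible over Q and has degree φ(179) = 178. Hence [Q(α):Q] = φ(179) = 178.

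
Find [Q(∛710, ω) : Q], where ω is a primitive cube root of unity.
[Q(∛710, ω) : Q] = 6

[Q(∛710):Q] = 3 (min poly x^3 - 710, irreducible since 710 is not a perfect cube). [Q(ω):Q] = 2 (min poly x^2 + x + 1). Since Q(∛710) ⊂ R and ω ∉ R, we have ω ∉ Q(∛710), so x^2 + x + 1 remains irreducible over Q(∛710) and [Q(∛710, ω) : Q(∛710)] = 2. By the tower law, [Q(∛710, ω) : Q] = 3 · 2 = 6. (In fact Q(∛710, ω) is the splitting field of x^3 - 710 over Q.)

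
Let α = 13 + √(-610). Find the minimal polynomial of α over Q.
m_α(x) = x^2 - 26x + 779

From α - 13 = √(-610), squaring gives (α - 13)^2 = -610, i.e. α^2 - 26α + 169 = -610, so α^2 - 26α + 779 = 0. The discriminant of x^2 - 26x + 779 is (-26)^2 - 4·(779) = 676 - 3116 = -2440, and 4·(-610) is not a perfect square in Q since -610 is squarefree and ≠ 1. Hence x^2 - 26x + 779 is irreducible over Q and is the minimal polynomial of α.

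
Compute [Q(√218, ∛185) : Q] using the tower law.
[Q(√218, ∛185) : Q] = 6

Let L = Q(√218, ∛185). Since Q(√218) ⊂ L and [Q(√218):Q] = 2, the tower law gives 2 | [L:Q]. Likewise Q(∛185) ⊂ L with [Q(∛185):Q] = 3 (because 185 is not a perfect cube), so 3 | [L:Q]. As gcd(2,3) = 1, [L:Q] is divisible by 6. Conversely L is generated over Q by √218 and ∛185, so [L:Q] ≤ 2·3 = 6. Therefore [Q(√218, ∛185) : Q] = 6.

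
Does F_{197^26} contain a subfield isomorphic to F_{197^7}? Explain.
No: F_{197^7} is not a subfield of F_{197^26}

F_{p^m} embeds in F_{p^n} iff m | n. Here 7 ∤ 26 (since 26 = 3·7 + 5 with remainder 5 ≠ 0), so F_{197^7} is not a subfield of F_{197^26}. Equivalently: if it were, the tower law would give 7 = [F_{197^7}:F_197] dividing [F_{197^26}:F_197] = 26, contradiction.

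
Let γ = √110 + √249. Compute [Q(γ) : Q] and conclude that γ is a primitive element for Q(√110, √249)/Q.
[Q(γ) : Q] = 4 (equivalently, Q(γ) = Q(√110, √249))

Obviously Q(γ) ⊆ Q(√110, √249), and [Q(√110, √249):Q] = 4 (since 110, 249 are distinct squarefree integers > 1 with 27390 not a perfect square). To show equality we compute the minimal polynomial of γ. From γ = √110 + √249: γ^2 = 110 + 2√(27390) + 249 = 359 + 2√(27390), so γ^2 - 359 = 2√(27390); squaring, (γ^2 - 359)^2 = 4·27390, i.e. γ^4 - 718γ^2 + 128881 - 109560 = 0, i.e. γ^4 - 718γ^2 + 19321 = 0. So γ is a root of x^4 - 718x^2 + 19321. This polynomial is irreducible over Q: it has no rational root (each ±√110 ± √249 is irrational), and any factorization into two quadratics over Q would force √(27390) ∈ Q (pairing opposite roots) or √110, √249 ∈ Q (other pairings), all impossible. Hence [Q(γ):Q] = 4 = [Q(√110, √249):Q], so Q(γ) = Q(√110, √249).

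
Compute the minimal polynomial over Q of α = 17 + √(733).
m_α(x) = x^2 - 34x - 444

From α - 17 = √(733), squaring gives (α - 17)^2 = 733, i.e. α^2 - 34α + 289 = 733, so α^2 - 34α - 444 = 0. The discriminant of x^2 - 34x - 444 is (-34)^2 - 4·(-444) = 1156 + 1776 = 2932, and 4·(733) is not a perfect square in Q since 733 is squarefree and ≠ 1. Hence x^2 - 34x - 444 is irreducible over Q and is the minimal polynomial of α.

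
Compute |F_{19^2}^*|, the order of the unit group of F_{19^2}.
|F_{19^2}^*| = 360

F_{19^2} has 19^2 = 361 elements; its multiplicative group consists of all nonzero elements, so |F_{19^2}^*| = 361 - 1 = 360. (It is cyclic since any finite subgroup of the multiplicative group of a field is cyclic.)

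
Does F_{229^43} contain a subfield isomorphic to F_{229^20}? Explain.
No: F_{229^20} is not a subfield of F_{229^43}

F_{p^m} embeds in F_{p^n} iff m | n. Here 20 ∤ 43 (since 43 = 2·20 + 3 with remainder 3 ≠ 0), so F_{229^20} is not a subfield of F_{229^43}. Equivalently: if it were, the tower law would give 20 = [F_{229^20}:F_229] dividing [F_{229^43}:F_229] = 43, contradiction.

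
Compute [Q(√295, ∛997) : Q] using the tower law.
[Q(√295, ∛997) : Q] = 6

Let L = Q(√295, ∛997). Since Q(√295) ⊂ L and [Q(√295):Q] = 2, the tower law gives 2 | [L:Q]. Likewise Q(∛997) ⊂ L with [Q(∛997):Q] = 3 (because 997 is not a perfect cube), so 3 | [L:Q]. As gcd(2,3) = 1, [L:Q] is divisible by 6. Conversely L is generated over Q by √295 and ∛997, so [L:Q] ≤ 2·3 = 6. Therefore [Q(√295, ∛997) : Q] = 6.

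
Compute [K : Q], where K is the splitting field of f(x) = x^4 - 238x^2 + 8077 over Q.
[K : Q] = 4

Solving the quadratic in x^2: x^2 = (238 ± √(238^2 - 4·8077))/2 = (238 ± √24336)/2 = (238 ± 156)/2, giving x^2 = 41 or x^2 = 197. So f(x) = (x^2 - 41)(x^2 - 197) and the roots of f are ±√41, ±√197. Hence the splitting field is K = Q(√41, √197). Since 41 and 197 are distinct squarefree integers > 1, their product 8077 is not a perfect square, so √197 ∉ Q(√41). By the tower law [K:Q] = [Q(√41,√197):Q(√41)] · [Q(√41):Q] = 2 · 2 = 4.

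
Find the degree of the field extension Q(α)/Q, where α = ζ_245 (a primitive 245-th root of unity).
[Q(α):Q] = 168

The minimal polynomial of ζ_245 over Q is the 245-th cyclotomic polynomial Φ_245(x), which is irreducible over Q and has degree φ(245) = 168. Hence [Q(α):Q] = φ(245) = 168.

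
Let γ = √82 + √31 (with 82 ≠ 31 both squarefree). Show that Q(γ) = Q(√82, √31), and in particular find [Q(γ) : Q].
[Q(γ) : Q] = 4 (equivalently, Q(γ) = Q(√82, √31))

Obviously Q(γ) ⊆ Q(√82, √31), and [Q(√82, √31):Q] = 4 (since 82, 31 are distinct squarefree integers > 1 with 2542 not a perfect square). To show equality we compute the minimal polynomial of γ. From γ = √82 + √31: γ^2 = 82 + 2√(2542) + 31 = 113 + 2√(2542), so γ^2 - 113 = 2√(2542); squaring, (γ^2 - 113)^2 = 4·2542, i.e. γ^4 - 226γ^2 + 12769 - 10168 = 0, i.e. γ^4 - 226γ^2 + 2601 = 0. So γ is a root of x^4 - 226x^2 + 2601. This polynomial is irreducible over Q: it has no rational root (each ±√82 ± √31 is irrational), and any factorization into two quadratics over Q would force √(2542) ∈ Q (pairing opposite roots) or √82, √31 ∈ Q (other pairings), all impossible. Hence [Q(γ):Q] = 4 = [Q(√82, √31):Q], so Q(γ) = Q(√82, √31).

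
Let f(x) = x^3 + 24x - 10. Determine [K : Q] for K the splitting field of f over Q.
[K : Q] = 6

By the rational root test, any rational root of the monic integer polynomial f(x) = x^3 + 24x - 10 must be an integer dividing the constant term -10, i.e. one of ±{1, 2, 5, 10}. Evaluating: f(1) = 15, f(-1) = -35, f(2) = 46, f(-2) = -66, f(5) = 235, f(-5) = -255, f(10) = 1230, f(-10) = -1250; none is 0, so f has no rational root and is therefore irreducible over Q (a cubic with no linear factor over a field is irreducible). For an irreducible cubic, the Galois group is A_3 or S_3 according as the discriminant disc(f) = -4a^3 - 27b^2 = -4·(24)^3 - 27·(-10)^2 = -57996 is or is not a square in Q. Here disc(f) = -57996 is not a perfect square in Q, so the Galois group of f over Q is not contained in A_3 and must be all of S_3. The splitting field has degree |S_3| = 6 over Q, so [K : Q] = 6.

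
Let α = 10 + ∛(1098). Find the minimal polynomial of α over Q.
m_α(x) = x^3 - 30x^2 + 300x - 2098

Set β = α - 10 = ∛(1098), so β^3 = 1098. Then (α - 10)^3 - 1098 = 0, i.e. α is a root of g(x) = (x - 10)^3 - 1098 = x^3 - 30x^2 + 300x - 2098. Since g(x) = h(x - 10) where h(x) = x^3 - 1098, and h is irreducible over Q (because 1098 is not a perfect cube, so h has no rational root, and a monic cubic with no rational root is irreducible), g is also irreducible (irreducibility is preserved under the substitution x → x - 10). Hence m_α(x) = x^3 - 30x^2 + 300x - 2098.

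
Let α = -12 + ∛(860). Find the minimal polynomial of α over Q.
m_α(x) = x^3 + 36x^2 + 432x + 868

Set β = α + 12 = ∛(860), so β^3 = 860. Then (α + 12)^3 - 860 = 0, i.e. α is a root of g(x) = (x + 12)^3 - 860 = x^3 + 36x^2 + 432x + 868. Since g(x) = h(x + 12) where h(x) = x^3 - 860, and h is irreducible over Q (because 860 is not a perfect cube, so h has no rational root, and a monic cubic with no rational root is irreducible), g is also irreducible (irreducibility is preserved under the substitution x → x + 12). Hence m_α(x) = x^3 + 36x^2 + 432x + 868.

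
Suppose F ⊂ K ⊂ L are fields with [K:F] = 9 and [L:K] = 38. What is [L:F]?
[L:F] = 342

The tower law says that for any tower of field extensions F ⊂ K ⊂ L with finite degrees, [L:F] = [L:K] · [K:F]. Here this gives [L:F] = 38 · 9 = 342.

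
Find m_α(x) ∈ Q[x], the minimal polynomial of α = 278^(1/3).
m_α(x) = x^3 - 278

α satisfies α^3 = 278, so x^3 - 278 annihilates α. By the rational root test, a rational root p/q (in lowest terms) of x^3 - 278 would satisfy p^3 = 278 q^3, forcing q = 1 and p^3 = 278; but 278 is not a perfect cube, contradiction. A monic cubic over Q with no rational root is irreducible (any nontrivial factorization would include a linear factor). Hence x^3 - 278 is the minimal polynomial of α, and in particular [Q(α):Q] = 3.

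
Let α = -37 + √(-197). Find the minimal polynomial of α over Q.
m_α(x) = x^2 + 74x + 1566

From α + 37 = √(-197), squaring gives (α + 37)^2 = -197, i.e. α^2 + 74α + 1369 = -197, so α^2 + 74α + 1566 = 0. The discriminant of x^2 + 74x + 1566 is (74)^2 - 4·(1566) = 5476 - 6264 = -788, and 4·(-197) is not a perfect square in Q since -197 is squarefree and ≠ 1. Hence x^2 + 74x + 1566 is irreducible over Q and is the minimal polynomial of α.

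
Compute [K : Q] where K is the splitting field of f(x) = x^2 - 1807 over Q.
[K : Q] = 2

f(x) = x^2 - 1807 factors as (x - √1807)(x + √1807). The splitting field is K = Q(√1807). Since 1807 is squarefree and > 1, it is not a perfect square, so x^2 - 1807 is irreducible over Q and [Q(√1807) : Q] = 2. Hence [K : Q] = 2.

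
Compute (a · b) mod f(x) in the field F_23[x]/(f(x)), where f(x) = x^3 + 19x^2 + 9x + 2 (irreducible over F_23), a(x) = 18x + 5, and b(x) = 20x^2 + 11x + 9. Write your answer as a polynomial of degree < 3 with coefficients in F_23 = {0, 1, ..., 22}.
a · b ≡ 13x^2 + 13x + 15 (mod f(x))

Multiply in F_23[x]: a(x)·b(x) = (18x + 5)·(20x^2 + 11x + 9) = 15x^3 + 22x^2 + 10x + 22. This has degree ≥ 3, so divide by f(x) over F_23: 15x^3 + 22x^2 + 10x + 22 = (15)·(x^3 + 19x^2 + 9x + 2) + (13x^2 + 13x + 15). Hence a·b ≡ 13x^2 + 13x + 15 (mod f). (F_23[x]/(f) is a field with 23^3 = 12167 elements since f is irreducible of degree 3.)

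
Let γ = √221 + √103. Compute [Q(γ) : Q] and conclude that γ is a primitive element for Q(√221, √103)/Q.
[Q(γ) : Q] = 4 (equivalently, Q(γ) = Q(√221, √103))

Obviously Q(γ) ⊆ Q(√221, √103), and [Q(√221, √103):Q] = 4 (since 221, 103 are distinct squarefree integers > 1 with 22763 not a perfect square). To show equality we compute the minimal polynomial of γ. From γ = √221 + √103: γ^2 = 221 + 2√(22763) + 103 = 324 + 2√(22763), so γ^2 - 324 = 2√(22763); squaring, (γ^2 - 324)^2 = 4·22763, i.e. γ^4 - 648γ^2 + 104976 - 91052 = 0, i.e. γ^4 - 648γ^2 + 13924 = 0. So γ is a root of x^4 - 648x^2 + 13924. This polynomial is irreducible over Q: it has no rational root (each ±√221 ± √103 is irrational), and any factorization into two quadratics over Q would force √(22763) ∈ Q (pairing opposite roots) or √221, √103 ∈ Q (other pairings), all impossible. Hence [Q(γ):Q] = 4 = [Q(√221, √103):Q], so Q(γ) = Q(√221, √103).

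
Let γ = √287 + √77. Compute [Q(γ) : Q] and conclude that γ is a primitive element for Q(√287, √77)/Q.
[Q(γ) : Q] = 4 (equivalently, Q(γ) = Q(√287, √77))

Obviously Q(γ) ⊆ Q(√287, √77), and [Q(√287, √77):Q] = 4 (since 287, 77 are distinct squarefree integers > 1 with 22099 not a perfect square). To show equality we compute the minimal polynomial of γ. From γ = √287 + √77: γ^2 = 287 + 2√(22099) + 77 = 364 + 2√(22099), so γ^2 - 364 = 2√(22099); squaring, (γ^2 - 364)^2 = 4·22099, i.e. γ^4 - 728γ^2 + 132496 - 88396 = 0, i.e. γ^4 - 728γ^2 + 44100 = 0. So γ is a root of x^4 - 728x^2 + 44100. This polynomial is irreducible over Q: it has no rational root (each ±√287 ± √77 is irrational), and any factorization into two quadratics over Q would force √(22099) ∈ Q (pairing opposite roots) or √287, √77 ∈ Q (other pairings), all impossible. Hence [Q(γ):Q] = 4 = [Q(√287, √77):Q], so Q(γ) = Q(√287, √77).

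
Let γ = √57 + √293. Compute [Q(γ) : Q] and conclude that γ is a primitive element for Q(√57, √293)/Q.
[Q(γ) : Q] = 4 (equivalently, Q(γ) = Q(√57, √293))

Obviously Q(γ) ⊆ Q(√57, √293), and [Q(√57, √293):Q] = 4 (since 57, 293 are distinct squarefree integers > 1 with 16701 not a perfect square). To show equality we compute the minimal polynomial of γ. From γ = √57 + √293: γ^2 = 57 + 2√(16701) + 293 = 350 + 2√(16701), so γ^2 - 350 = 2√(16701); squaring, (γ^2 - 350)^2 = 4·16701, i.e. γ^4 - 700γ^2 + 122500 - 66804 = 0, i.e. γ^4 - 700γ^2 + 55696 = 0. So γ is a root of x^4 - 700x^2 + 55696. This polynomial is irreducible over Q: it has no rational root (each ±√57 ± √293 is irrational), and any factorization into two quadratics over Q would force √(16701) ∈ Q (pairing opposite roots) or √57, √293 ∈ Q (other pairings), all impossible. Hence [Q(γ):Q] = 4 = [Q(√57, √293):Q], so Q(γ) = Q(√57, √293).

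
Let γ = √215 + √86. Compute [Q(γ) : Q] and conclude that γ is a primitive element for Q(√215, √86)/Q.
[Q(γ) : Q] = 4 (equivalently, Q(γ) = Q(√215, √86))

Obviously Q(γ) ⊆ Q(√215, √86), and [Q(√215, √86):Q] = 4 (since 215, 86 are distinct squarefree integers > 1 with 18490 not a perfect square). To show equality we compute the minimal polynomial of γ. From γ = √215 + √86: γ^2 = 215 + 2√(18490) + 86 = 301 + 2√(18490), so γ^2 - 301 = 2√(18490); squaring, (γ^2 - 301)^2 = 4·18490, i.e. γ^4 - 602γ^2 + 90601 - 73960 = 0, i.e. γ^4 - 602γ^2 + 16641 = 0. So γ is a root of x^4 - 602x^2 + 16641. This polynomial is irreducible over Q: it has no rational root (each ±√215 ± √86 is irrational), and any factorization into two quadratics over Q would force √(18490) ∈ Q (pairing opposite roots) or √215, √86 ∈ Q (other pairings), all impossible. Hence [Q(γ):Q] = 4 = [Q(√215, √86):Q], so Q(γ) = Q(√215, √86).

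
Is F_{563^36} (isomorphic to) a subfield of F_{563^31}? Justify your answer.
No: F_{563^36} is not a subfield of F_{563^31}

F_{p^m} embeds in F_{p^n} iff m | n. Here 36 ∤ 31 (since 31 = 0·36 + 31 with remainder 31 ≠ 0), so F_{563^36} is not a subfield of F_{563^31}. Equivalently: if it were, the tower law would give 36 = [F_{563^36}:F_563] dividing [F_{563^31}:F_563] = 31, contradiction.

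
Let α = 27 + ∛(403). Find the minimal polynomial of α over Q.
m_α(x) = x^3 - 81x^2 + 2187x - 20086

Set β = α - 27 = ∛(403), so β^3 = 403. Then (α - 27)^3 - 403 = 0, i.e. α is a root of g(x) = (x - 27)^3 - 403 = x^3 - 81x^2 + 2187x - 20086. Since g(x) = h(x - 27) where h(x) = x^3 - 403, and h is irreducible over Q (because 403 is not a perfect cube, so h has no rational root, and a monic cubic with no rational root is irreducible), g is also irreducible (irreducibility is preserved under the substitution x → x - 27). Hence m_α(x) = x^3 - 81x^2 + 2187x - 20086.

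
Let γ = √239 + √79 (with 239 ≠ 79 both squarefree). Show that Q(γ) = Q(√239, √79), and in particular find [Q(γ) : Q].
[Q(γ) : Q] = 4 (equivalently, Q(γ) = Q(√239, √79))

Obviously Q(γ) ⊆ Q(√239, √79), and [Q(√239, √79):Q] = 4 (since 239, 79 are distinct squarefree integers > 1 with 18881 not a perfect square). To show equality we compute the minimal polynomial of γ. From γ = √239 + √79: γ^2 = 239 + 2√(18881) + 79 = 318 + 2√(18881), so γ^2 - 318 = 2√(18881); squaring, (γ^2 - 318)^2 = 4·18881, i.e. γ^4 - 636γ^2 + 101124 - 75524 = 0, i.e. γ^4 - 636γ^2 + 25600 = 0. So γ is a root of x^4 - 636x^2 + 25600. This polynomial is irreducible over Q: it has no rational root (each ±√239 ± √79 is irrational), and any factorization into two quadratics over Q would force √(18881) ∈ Q (pairing opposite roots) or √239, √79 ∈ Q (other pairings), all impossible. Hence [Q(γ):Q] = 4 = [Q(√239, √79):Q], so Q(γ) = Q(√239, √79).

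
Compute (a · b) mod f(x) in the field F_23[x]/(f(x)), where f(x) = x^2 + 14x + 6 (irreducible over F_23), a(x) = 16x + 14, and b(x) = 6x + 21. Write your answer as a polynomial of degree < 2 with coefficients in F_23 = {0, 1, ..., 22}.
a · b ≡ 19x + 17 (mod f(x))

Multiply in F_23[x]: a(x)·b(x) = (16x + 14)·(6x + 21) = 4x^2 + 6x + 18. This has degree ≥ 2, so divide by f(x) over F_23: 4x^2 + 6x + 18 = (4)·(x^2 + 14x + 6) + (19x + 17). Hence a·b ≡ 19x + 17 (mod f). (F_23[x]/(f) is a field with 23^2 = 529 elements since f is irreducible of degree 2.)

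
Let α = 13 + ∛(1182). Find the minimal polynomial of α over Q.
m_α(x) = x^3 - 39x^2 + 507x - 3379

Set β = α - 13 = ∛(1182), so β^3 = 1182. Then (α - 13)^3 - 1182 = 0, i.e. α is a root of g(x) = (x - 13)^3 - 1182 = x^3 - 39x^2 + 507x - 3379. Since g(x) = h(x - 13) where h(x) = x^3 - 1182, and h is irreducible over Q (because 1182 is not a perfect cube, so h has no rational root, and a monic cubic with no rational root is irreducible), g is also irreducible (irreducibility is preserved under the substitution x → x - 13). Hence m_α(x) = x^3 - 39x^2 + 507x - 3379.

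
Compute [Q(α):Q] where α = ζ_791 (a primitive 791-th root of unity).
[Q(α):Q] = 672

The minimal polynomial of ζ_791 over Q is the 791-th cyclotomic polynomial Φ_791(x), which is irreducible over Q and has degree φ(791) = 672. Hence [Q(α):Q] = φ(791) = 672.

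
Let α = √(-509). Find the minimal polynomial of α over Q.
m_α(x) = x^2 + 509

α satisfies α^2 + 509 = 0, so x^2 + 509 annihilates α. Since d = -509 is squarefree and ≠ 1, it is not a perfect square in Q, so x^2 + 509 has no rational root and is therefore irreducible over Q (a degree-2 polynomial over a field is irreducible iff it has no root). Hence m_α(x) = x^2 + 509.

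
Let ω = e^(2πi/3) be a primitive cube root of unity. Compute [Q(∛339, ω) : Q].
[Q(∛339, ω) : Q] = 6

[Q(∛339):Q] = 3 (min poly x^3 - 339, irreducible since 339 is not a perfect cube). [Q(ω):Q] = 2 (min poly x^2 + x + 1). Since Q(∛339) ⊂ R and ω ∉ R, we have ω ∉ Q(∛339), so x^2 + x + 1 remains irreducible over Q(∛339) and [Q(∛339, ω) : Q(∛339)] = 2. By the tower law, [Q(∛339, ω) : Q] = 3 · 2 = 6. (In fact Q(∛339, ω) is the splitting field of x^3 - 339 over Q.)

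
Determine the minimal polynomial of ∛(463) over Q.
m_α(x) = x^3 - 463

α satisfies α^3 = 463, so x^3 - 463 annihilates α. By the rational root test, a rational root p/q (in lowest terms) of x^3 - 463 would satisfy p^3 = 463 q^3, forcing q = 1 and p^3 = 463; but 463 is not a perfect cube, contradiction. A monic cubic over Q with no rational root is irreducible (any nontrivial factorization would include a linear factor). Hence x^3 - 463 is the minimal polynomial of α, and in particular [Q(α):Q] = 3.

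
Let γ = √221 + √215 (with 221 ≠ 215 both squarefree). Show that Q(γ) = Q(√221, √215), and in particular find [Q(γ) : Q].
[Q(γ) : Q] = 4 (equivalently, Q(γ) = Q(√221, √215))

Obviously Q(γ) ⊆ Q(√221, √215), and [Q(√221, √215):Q] = 4 (since 221, 215 are distinct squarefree integers > 1 with 47515 not a perfect square). To show equality we compute the minimal polynomial of γ. From γ = √221 + √215: γ^2 = 221 + 2√(47515) + 215 = 436 + 2√(47515), so γ^2 - 436 = 2√(47515); squaring, (γ^2 - 436)^2 = 4·47515, i.e. γ^4 - 872γ^2 + 190096 - 190060 = 0, i.e. γ^4 - 872γ^2 + 36 = 0. So γ is a root of x^4 - 872x^2 + 36. This polynomial is irreducible over Q: it has no rational root (each ±√221 ± √215 is irrational), and any factorization into two quadratics over Q would force √(47515) ∈ Q (pairing opposite roots) or √221, √215 ∈ Q (other pairings), all impossible. Hence [Q(γ):Q] = 4 = [Q(√221, √215):Q], so Q(γ) = Q(√221, √215).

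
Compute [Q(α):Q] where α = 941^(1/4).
[Q(α):Q] = 4

α is a root of x^4 - 941. By Eisenstein's criterion at the prime p = 941 (which divides the constant term 941 but p^2 = 885481 does not, since 941 is squarefree), x^4 - 941 is irreducible over Q. Hence [Q(α):Q] = 4.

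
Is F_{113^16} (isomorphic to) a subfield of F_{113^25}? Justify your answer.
No: F_{113^16} is not a subfield of F_{113^25}

F_{p^m} embeds in F_{p^n} iff m | n. Here 16 ∤ 25 (since 25 = 1·16 + 9 with remainder 9 ≠ 0), so F_{113^16} is not a subfield of F_{113^25}. Equivalently: if it were, the tower law would give 16 = [F_{113^16}:F_113] dividing [F_{113^25}:F_113] = 25, contradiction.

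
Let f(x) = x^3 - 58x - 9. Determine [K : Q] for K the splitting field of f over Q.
[K : Q] = 6

By the rational root test, any rational root of the monic integer polynomial f(x) = x^3 - 58x - 9 must be an integer dividing the constant term -9, i.e. one of ±{1, 3, 9}. Evaluating: f(1) = -66, f(-1) = 48, f(3) = -156, f(-3) = 138, f(9) = 198, f(-9) = -216; none is 0, so f has no rational root and is therefore irreducible over Q (a cubic with no linear factor over a field is irreducible). For an irreducible cubic, the Galois group is A_3 or S_3 according as the discriminant disc(f) = -4a^3 - 27b^2 = -4·(-58)^3 - 27·(-9)^2 = 778261 is or is not a square in Q. Here disc(f) = 778261 is not a perfect square in Q, so the Galois group of f over Q is not contained in A_3 and must be all of S_3. The splitting field has degree |S_3| = 6 over Q, so [K : Q] = 6.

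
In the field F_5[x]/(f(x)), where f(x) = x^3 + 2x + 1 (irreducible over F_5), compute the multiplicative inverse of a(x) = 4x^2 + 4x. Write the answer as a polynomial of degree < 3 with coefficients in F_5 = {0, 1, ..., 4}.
a(x)^(-1) ≡ 4x^2 + 2x + 1 (mod f(x))

Since f is irreducible over F_5, F_5[x]/(f) is a field and a(x) ≠ 0 has an inverse. Apply the extended Euclidean algorithm to f(x) and a(x) in F_5[x]: f(x) = (4x + 1)·a(x) + (3x + 1);  a(x) = (3x + 2)·(3x + 1) + (3). The last nonzero remainder is the constant 3 = gcd(f, a) in F_5. Back-substituting through the division chain expresses 3 = s(x)·a(x) + t(x)·f(x) with s(x) ≡ 2x^2 + x + 3 (mod f), so (2x^2 + x + 3)·a(x) ≡ 3 (mod f). Multiplying by 3^(-1) ≡ 2 in F_5 gives a(x)^(-1) ≡ 2·(2x^2 + x + 3) ≡ 4x^2 + 2x + 1 (mod f). Check: (4x^2 + 4x)·(4x^2 + 2x + 1) = x^4 + 4x^3 + 2x^2 + 4x ≡ 1 (mod x^3 + 2x + 1).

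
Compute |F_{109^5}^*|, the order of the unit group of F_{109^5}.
|F_{109^5}^*| = 15386239548

F_{109^5} has 109^5 = 15386239549 elements; its multiplicative group consists of all nonzero elements, so |F_{109^5}^*| = 15386239549 - 1 = 15386239548. (It is cyclic since any finite subgroup of the multiplicative group of a field is cyclic.)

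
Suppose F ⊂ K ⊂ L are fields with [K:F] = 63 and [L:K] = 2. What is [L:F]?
[L:F] = 126

The tower law says that for any tower of field extensions F ⊂ K ⊂ L with finite degrees, [L:F] = [L:K] · [K:F]. Here this gives [L:F] = 2 · 63 = 126.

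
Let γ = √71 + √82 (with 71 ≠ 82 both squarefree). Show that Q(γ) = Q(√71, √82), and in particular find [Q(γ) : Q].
[Q(γ) : Q] = 4 (equivalently, Q(γ) = Q(√71, √82))

Obviously Q(γ) ⊆ Q(√71, √82), and [Q(√71, √82):Q] = 4 (since 71, 82 are distinct squarefree integers > 1 with 5822 not a perfect square). To show equality we compute the minimal polynomial of γ. From γ = √71 + √82: γ^2 = 71 + 2√(5822) + 82 = 153 + 2√(5822), so γ^2 - 153 = 2√(5822); squaring, (γ^2 - 153)^2 = 4·5822, i.e. γ^4 - 306γ^2 + 23409 - 23288 = 0, i.e. γ^4 - 306γ^2 + 121 = 0. So γ is a root of x^4 - 306x^2 + 121. This polynomial is irreducible over Q: it has no rational root (each ±√71 ± √82 is irrational), and any factorization into two quadratics over Q would force √(5822) ∈ Q (pairing opposite roots) or √71, √82 ∈ Q (other pairings), all impossible. Hence [Q(γ):Q] = 4 = [Q(√71, √82):Q], so Q(γ) = Q(√71, √82).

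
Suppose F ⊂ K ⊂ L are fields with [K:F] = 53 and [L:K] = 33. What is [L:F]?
[L:F] = 1749

The tower law says that for any tower of field extensions F ⊂ K ⊂ L with finite degrees, [L:F] = [L:K] · [K:F]. Here this gives [L:F] = 33 · 53 = 1749.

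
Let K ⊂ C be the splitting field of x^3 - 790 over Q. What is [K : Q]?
[K : Q] = 6

The roots of x^3 - 790 are ∛790, ω∛790, ω^2∛790 where ω = e^(2πi/3) is a primitive cube root of unity, so K = Q(∛790, ω). Now [Q(∛790):Q] = 3 (since 790 is not a perfect cube, x^3 - 790 is irreducible) and [Q(ω):Q] = 2. Both 2 and 3 divide [K:Q], and [K:Q] ≤ 3·2 = 6, so [K:Q] = 6. (Equivalently: Q(∛790) ⊂ R but ω ∉ R, so [K : Q(∛790)] = 2.)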